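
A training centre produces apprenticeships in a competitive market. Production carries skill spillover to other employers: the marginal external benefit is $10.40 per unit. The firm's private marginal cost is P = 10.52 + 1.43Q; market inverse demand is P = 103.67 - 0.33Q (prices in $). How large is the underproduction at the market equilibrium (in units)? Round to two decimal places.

5.91 units

Market equilibrium (private): 10.52 + 1.43Q = 103.67 - 0.33Q → Q_m = 52.9261.
Social marginal cost = private MC − MEB = 0.12 + 1.43Q.
Set SMC = demand: 0.12 + 1.43Q = 103.67 - 0.33Q → Q* = 58.8352.
Gap = |52.9261 − 58.8352| = 5.9091.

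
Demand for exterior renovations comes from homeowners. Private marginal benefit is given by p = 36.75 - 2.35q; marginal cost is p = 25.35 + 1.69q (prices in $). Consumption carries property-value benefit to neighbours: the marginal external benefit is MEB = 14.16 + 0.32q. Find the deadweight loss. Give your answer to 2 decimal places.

DWL = $30.50

Market equilibrium (private): 25.35 + 1.69q = 36.75 - 2.35q → q_m = 2.8218.
Social marginal benefit = demand + MEB = 50.91 - 2.03q.
Set SMB = MC: 50.91 - 2.03q = 25.35 + 1.69q → q* = 6.8710.
Between q* and q_m the wedge SMB − MC runs linearly from 0 to MEB(q_m), so the loss is a triangle.
DWL = ½ × 4.0492 × 15.0630 = 30.4965.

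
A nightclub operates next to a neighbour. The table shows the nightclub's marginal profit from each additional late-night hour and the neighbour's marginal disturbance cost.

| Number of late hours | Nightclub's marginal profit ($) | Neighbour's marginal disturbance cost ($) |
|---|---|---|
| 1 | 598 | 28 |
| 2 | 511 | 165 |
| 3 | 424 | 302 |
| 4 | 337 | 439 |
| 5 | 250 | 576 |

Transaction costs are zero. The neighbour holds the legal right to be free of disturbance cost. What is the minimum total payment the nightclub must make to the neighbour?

$495

Efficient level: marginal profit ≥ marginal disturbance cost through level 3, so k* = 3.
With the neighbour holding the right, the nightclub must at least compensate total damage at k*: 28 + 165 + 302 = 495.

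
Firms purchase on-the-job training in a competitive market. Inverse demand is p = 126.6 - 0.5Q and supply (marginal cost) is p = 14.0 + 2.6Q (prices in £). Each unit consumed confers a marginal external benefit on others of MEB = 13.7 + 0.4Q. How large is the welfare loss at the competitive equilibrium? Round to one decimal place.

Market equilibrium (private): 14.0 + 2.6Q = 126.6 - 0.5Q → Q_m = 36.3226.
Social marginal benefit = demand + MEB = 140.3 - 0.1Q.
Set SMB = MC: 140.3 - 0.1Q = 14.0 + 2.6Q → Q* = 46.7778.
The loss is the area between SMB and MC from Q* to Q_m; with linear curves that's a triangle of height MEB(Q_m).
DWL = ½ × 10.4552 × 28.2290 = 147.5699.

DWL = £147.6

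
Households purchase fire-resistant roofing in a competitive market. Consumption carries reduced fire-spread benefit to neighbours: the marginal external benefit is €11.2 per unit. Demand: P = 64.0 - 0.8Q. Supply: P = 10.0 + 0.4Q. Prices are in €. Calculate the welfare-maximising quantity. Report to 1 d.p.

Social marginal benefit = demand + MEB = 75.2 - 0.8Q.
Set SMB = MC: 75.2 - 0.8Q = 10.0 + 0.4Q → Q* = 54.3333.

Q* = 54.3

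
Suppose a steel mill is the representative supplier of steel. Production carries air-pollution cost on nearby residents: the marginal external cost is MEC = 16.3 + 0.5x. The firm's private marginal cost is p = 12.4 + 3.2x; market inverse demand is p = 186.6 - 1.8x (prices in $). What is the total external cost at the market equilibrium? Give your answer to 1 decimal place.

$871.3

Market equilibrium (private): 12.4 + 3.2x = 186.6 - 1.8x → x_m = 34.8400.
Total external cost = ∫₀^{x_m} (16.3 + 0.5x) dx = 16.3×34.8400 + ½×0.5×34.8400² = 871.3484.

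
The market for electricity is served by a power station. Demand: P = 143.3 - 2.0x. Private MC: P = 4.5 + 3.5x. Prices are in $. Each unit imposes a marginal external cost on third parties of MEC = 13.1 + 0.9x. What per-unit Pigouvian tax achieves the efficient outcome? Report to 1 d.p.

Social marginal cost = private MC + MEC = 17.6 + 4.4x.
Set SMC = demand: 17.6 + 4.4x = 143.3 - 2.0x → x* = 19.6406.
The Pigouvian tax equals MEC at x*: 13.1 + 0.9×19.6406 = 30.7765.

tax = $30.8 per unit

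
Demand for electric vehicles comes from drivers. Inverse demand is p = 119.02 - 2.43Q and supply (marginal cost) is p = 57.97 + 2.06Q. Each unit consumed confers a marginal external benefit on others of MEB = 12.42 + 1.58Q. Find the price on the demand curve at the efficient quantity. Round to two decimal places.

P = 57.67

Social marginal benefit = demand + MEB = 131.44 - 0.85Q.
Set SMB = MC: 131.44 - 0.85Q = 57.97 + 2.06Q → Q* = 25.2474.
Consumer price on the demand curve at Q*: 119.02 − 2.43×25.2474 = 57.6688.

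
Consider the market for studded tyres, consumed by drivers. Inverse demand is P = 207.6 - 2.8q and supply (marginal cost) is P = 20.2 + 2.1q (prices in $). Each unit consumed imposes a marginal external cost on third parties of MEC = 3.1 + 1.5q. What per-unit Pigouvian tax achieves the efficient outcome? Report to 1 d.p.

tax = $46.3 per unit

Social marginal benefit = demand − MEC = 204.5 - 4.3q.
Set SMB = MC: 204.5 - 4.3q = 20.2 + 2.1q → q* = 28.7969.
The Pigouvian tax equals MEC at q*: 3.1 + 1.5×28.7969 = 46.2954.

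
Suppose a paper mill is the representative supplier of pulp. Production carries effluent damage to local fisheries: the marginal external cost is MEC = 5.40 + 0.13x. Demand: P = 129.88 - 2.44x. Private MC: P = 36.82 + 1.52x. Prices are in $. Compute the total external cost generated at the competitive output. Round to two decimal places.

$162.80

Market equilibrium (private): 36.82 + 1.52x = 129.88 - 2.44x → x_m = 23.5000.
Total external cost = ∫₀^{x_m} (5.40 + 0.13x) dx = 5.40×23.5000 + ½×0.13×23.5000² = 162.7963.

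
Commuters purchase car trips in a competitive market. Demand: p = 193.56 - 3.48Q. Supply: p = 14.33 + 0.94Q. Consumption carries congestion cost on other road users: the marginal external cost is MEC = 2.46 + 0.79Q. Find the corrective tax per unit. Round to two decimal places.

tax = 29.26 per unit

Social marginal benefit = demand − MEC = 191.10 - 4.27Q.
Set SMB = MC: 191.10 - 4.27Q = 14.33 + 0.94Q → Q* = 33.9290.
The Pigouvian tax equals MEC at Q*: 2.46 + 0.79×33.9290 = 29.2639.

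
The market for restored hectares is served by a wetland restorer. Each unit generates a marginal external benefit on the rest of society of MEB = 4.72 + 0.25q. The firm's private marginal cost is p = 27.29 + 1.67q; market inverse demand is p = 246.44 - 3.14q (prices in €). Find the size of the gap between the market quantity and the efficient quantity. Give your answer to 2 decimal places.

3.53 units

Market equilibrium (private): 27.29 + 1.67q = 246.44 - 3.14q → q_m = 45.5613.
Social marginal cost = private MC − MEB = 22.57 + 1.42q.
Set SMC = demand: 22.57 + 1.42q = 246.44 - 3.14q → q* = 49.0943.
Gap = |45.5613 − 49.0943| = 3.5330.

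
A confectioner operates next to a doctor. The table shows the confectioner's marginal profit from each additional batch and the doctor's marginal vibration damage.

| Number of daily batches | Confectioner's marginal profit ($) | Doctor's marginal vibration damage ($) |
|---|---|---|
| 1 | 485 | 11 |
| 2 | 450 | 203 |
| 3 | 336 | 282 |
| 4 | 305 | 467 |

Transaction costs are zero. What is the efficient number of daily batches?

Bargaining reaches the level where marginal profit last exceeds marginal vibration damage.
That holds through level 3 (336 ≥ 282) but not at 4 (305 < 467).

3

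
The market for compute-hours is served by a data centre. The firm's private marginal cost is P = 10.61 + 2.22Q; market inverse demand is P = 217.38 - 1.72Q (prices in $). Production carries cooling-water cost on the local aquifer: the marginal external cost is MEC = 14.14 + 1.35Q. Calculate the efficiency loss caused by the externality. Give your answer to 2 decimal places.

DWL = $682.69

Market equilibrium (private): 10.61 + 2.22Q = 217.38 - 1.72Q → Q_m = 52.4797.
Social marginal cost = private MC + MEC = 24.75 + 3.57Q.
Set SMC = demand: 24.75 + 3.57Q = 217.38 - 1.72Q → Q* = 36.4140.
The welfare-loss triangle has base |Q_m − Q*| and height MEC(Q_m) (the vertical gap between SMC and demand is zero at Q* and MEC at Q_m).
DWL = ½ × 16.0657 × 84.9876 = 682.6926.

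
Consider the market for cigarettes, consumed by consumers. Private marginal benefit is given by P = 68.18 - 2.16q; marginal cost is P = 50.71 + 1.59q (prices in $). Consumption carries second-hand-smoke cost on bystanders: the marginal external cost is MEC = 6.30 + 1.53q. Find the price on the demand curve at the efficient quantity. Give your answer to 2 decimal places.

P = $63.61

Social marginal benefit = demand − MEC = 61.88 - 3.69q.
Set SMB = MC: 61.88 - 3.69q = 50.71 + 1.59q → q* = 2.1155.
Consumer price on the demand curve at q*: 68.18 − 2.16×2.1155 = 63.6105.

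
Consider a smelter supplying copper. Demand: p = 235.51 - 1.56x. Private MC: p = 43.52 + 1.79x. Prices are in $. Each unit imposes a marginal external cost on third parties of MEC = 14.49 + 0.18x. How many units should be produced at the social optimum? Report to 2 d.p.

Social marginal cost = private MC + MEC = 58.01 + 1.97x.
Set SMC = demand: 58.01 + 1.97x = 235.51 - 1.56x → x* = 50.2833.

x* = 50.28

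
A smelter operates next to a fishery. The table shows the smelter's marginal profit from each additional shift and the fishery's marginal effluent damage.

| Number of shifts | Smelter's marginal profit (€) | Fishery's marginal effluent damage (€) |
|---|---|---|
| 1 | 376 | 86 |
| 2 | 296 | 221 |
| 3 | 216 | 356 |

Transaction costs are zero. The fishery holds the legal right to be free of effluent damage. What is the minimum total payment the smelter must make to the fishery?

Efficient level: marginal profit ≥ marginal effluent damage through level 2, so k* = 2.
With the fishery holding the right, the smelter must at least compensate total damage at k*: 86 + 221 = 307.

€307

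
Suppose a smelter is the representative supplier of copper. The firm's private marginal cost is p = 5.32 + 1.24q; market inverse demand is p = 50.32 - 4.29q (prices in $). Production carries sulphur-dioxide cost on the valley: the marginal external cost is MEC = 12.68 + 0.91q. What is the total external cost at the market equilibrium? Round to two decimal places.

Market equilibrium (private): 5.32 + 1.24q = 50.32 - 4.29q → q_m = 8.1374.
Total external cost = ∫₀^{q_m} (12.68 + 0.91q) dq = 12.68×8.1374 + ½×0.91×8.1374² = 133.3111.

$133.31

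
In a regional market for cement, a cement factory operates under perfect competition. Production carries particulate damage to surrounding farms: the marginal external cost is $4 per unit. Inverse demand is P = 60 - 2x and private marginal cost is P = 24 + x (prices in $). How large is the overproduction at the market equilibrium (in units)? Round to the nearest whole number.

1 units

Market equilibrium (private): 24 + x = 60 - 2x → x_m = 12.0000.
Social marginal cost = private MC + MEC = 28 + x.
Set SMC = demand: 28 + x = 60 - 2x → x* = 10.6667.
Gap = |12.0000 − 10.6667| = 1.3333.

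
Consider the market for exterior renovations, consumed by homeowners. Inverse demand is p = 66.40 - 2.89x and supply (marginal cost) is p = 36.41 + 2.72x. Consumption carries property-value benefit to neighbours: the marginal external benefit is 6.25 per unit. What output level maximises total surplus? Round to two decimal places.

x* = 6.46

Social marginal benefit = demand + MEB = 72.65 - 2.89x.
Set SMB = MC: 72.65 - 2.89x = 36.41 + 2.72x → x* = 6.4599.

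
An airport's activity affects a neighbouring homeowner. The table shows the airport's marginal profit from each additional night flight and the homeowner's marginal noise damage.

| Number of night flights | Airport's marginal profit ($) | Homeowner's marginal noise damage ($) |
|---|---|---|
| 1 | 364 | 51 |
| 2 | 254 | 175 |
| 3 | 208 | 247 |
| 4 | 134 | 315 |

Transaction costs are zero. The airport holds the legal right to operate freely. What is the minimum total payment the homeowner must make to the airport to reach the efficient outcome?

$342

Left alone the airport would choose level 4 (marginal profit stays positive).
Efficient level: k* = 2 (marginal profit ≥ marginal noise damage through 2).
The homeowner must at least cover the airport's forgone profit from cutting 4→2: 208 + 134 = 342.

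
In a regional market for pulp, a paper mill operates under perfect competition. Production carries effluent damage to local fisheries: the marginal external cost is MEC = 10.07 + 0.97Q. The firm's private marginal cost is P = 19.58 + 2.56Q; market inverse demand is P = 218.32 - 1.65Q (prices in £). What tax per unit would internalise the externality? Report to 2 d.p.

Social marginal cost = private MC + MEC = 29.65 + 3.53Q.
Set SMC = demand: 29.65 + 3.53Q = 218.32 - 1.65Q → Q* = 36.4228.
The Pigouvian tax equals MEC at Q*: 10.07 + 0.97×36.4228 = 45.4001.

tax = £45.40 per unit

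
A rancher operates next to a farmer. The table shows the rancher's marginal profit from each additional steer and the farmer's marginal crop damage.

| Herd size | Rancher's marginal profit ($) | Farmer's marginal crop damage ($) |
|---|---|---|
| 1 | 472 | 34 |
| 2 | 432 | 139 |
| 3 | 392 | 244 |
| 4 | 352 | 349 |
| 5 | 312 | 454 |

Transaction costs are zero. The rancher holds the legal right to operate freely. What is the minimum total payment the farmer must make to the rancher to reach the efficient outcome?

$312

Left alone the rancher would choose level 5 (marginal profit stays positive).
Efficient level: k* = 4 (marginal profit ≥ marginal crop damage through 4).
The farmer must at least cover the rancher's forgone profit from cutting 5→4: 312 = 312.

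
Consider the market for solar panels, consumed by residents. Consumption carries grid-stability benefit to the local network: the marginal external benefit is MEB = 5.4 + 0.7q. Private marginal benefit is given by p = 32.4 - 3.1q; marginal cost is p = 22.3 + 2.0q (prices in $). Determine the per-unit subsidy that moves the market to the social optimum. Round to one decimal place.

subsidy = $7.9 per unit

Social marginal benefit = demand + MEB = 37.8 - 2.4q.
Set SMB = MC: 37.8 - 2.4q = 22.3 + 2.0q → q* = 3.5227.
The Pigouvian subsidy equals MEB at q*: 5.4 + 0.7×3.5227 = 7.8659.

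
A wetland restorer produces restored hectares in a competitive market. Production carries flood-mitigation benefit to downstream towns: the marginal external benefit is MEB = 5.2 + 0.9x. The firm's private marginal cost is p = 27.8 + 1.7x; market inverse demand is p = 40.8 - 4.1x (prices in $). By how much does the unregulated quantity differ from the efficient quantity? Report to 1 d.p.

Market equilibrium (private): 27.8 + 1.7x = 40.8 - 4.1x → x_m = 2.2414.
Social marginal cost = private MC − MEB = 22.6 + 0.8x.
Set SMC = demand: 22.6 + 0.8x = 40.8 - 4.1x → x* = 3.7143.
Gap = |2.2414 − 3.7143| = 1.4729.

1.5 units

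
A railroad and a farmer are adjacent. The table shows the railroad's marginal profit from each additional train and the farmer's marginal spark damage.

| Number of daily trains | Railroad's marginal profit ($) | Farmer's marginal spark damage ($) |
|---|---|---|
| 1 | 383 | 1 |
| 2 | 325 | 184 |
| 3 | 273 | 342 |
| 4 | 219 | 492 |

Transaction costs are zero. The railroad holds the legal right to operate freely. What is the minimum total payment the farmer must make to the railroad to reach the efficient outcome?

$492

Left alone the railroad would choose level 4 (marginal profit stays positive).
Efficient level: k* = 2 (marginal profit ≥ marginal spark damage through 2).
The farmer must at least cover the railroad's forgone profit from cutting 4→2: 273 + 219 = 492.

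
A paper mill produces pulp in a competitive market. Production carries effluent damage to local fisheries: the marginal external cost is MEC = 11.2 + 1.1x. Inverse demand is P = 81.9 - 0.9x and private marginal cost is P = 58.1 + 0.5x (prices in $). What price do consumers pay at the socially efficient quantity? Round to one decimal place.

P = $77.4

Social marginal cost = private MC + MEC = 69.3 + 1.6x.
Set SMC = demand: 69.3 + 1.6x = 81.9 - 0.9x → x* = 5.0400.
Consumer price on the demand curve at x*: 81.9 − 0.9×5.0400 = 77.3640.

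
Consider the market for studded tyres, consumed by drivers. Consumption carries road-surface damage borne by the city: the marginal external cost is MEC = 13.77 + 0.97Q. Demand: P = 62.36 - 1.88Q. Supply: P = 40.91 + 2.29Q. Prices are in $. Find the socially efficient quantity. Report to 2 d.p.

Q* = 1.49

Social marginal benefit = demand − MEC = 48.59 - 2.85Q.
Set SMB = MC: 48.59 - 2.85Q = 40.91 + 2.29Q → Q* = 1.4942.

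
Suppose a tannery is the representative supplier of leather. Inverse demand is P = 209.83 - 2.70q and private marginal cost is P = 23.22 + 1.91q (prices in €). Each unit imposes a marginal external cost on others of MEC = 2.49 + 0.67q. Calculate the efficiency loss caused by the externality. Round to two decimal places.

Market equilibrium (private): 23.22 + 1.91q = 209.83 - 2.70q → q_m = 40.4794.
Social marginal cost = private MC + MEC = 25.71 + 2.58q.
Set SMC = demand: 25.71 + 2.58q = 209.83 - 2.70q → q* = 34.8712.
Between q* and q_m the wedge SMC − demand runs linearly from 0 to MEC(q_m), so the loss is a triangle.
DWL = ½ × 5.6082 × 29.6112 = 83.0328.

DWL = €83.03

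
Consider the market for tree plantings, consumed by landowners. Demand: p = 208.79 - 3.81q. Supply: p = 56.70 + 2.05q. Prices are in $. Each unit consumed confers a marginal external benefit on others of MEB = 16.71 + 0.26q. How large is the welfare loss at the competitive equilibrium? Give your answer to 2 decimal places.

Market equilibrium (private): 56.70 + 2.05q = 208.79 - 3.81q → q_m = 25.9539.
Social marginal benefit = demand + MEB = 225.50 - 3.55q.
Set SMB = MC: 225.50 - 3.55q = 56.70 + 2.05q → q* = 30.1429.
Height of the DWL triangle at q_m is SMB(q_m) − MC(q_m) = MEB(q_m) = 23.4580.
DWL = ½ × 4.1890 × 23.4580 = 49.1328.

DWL = $49.13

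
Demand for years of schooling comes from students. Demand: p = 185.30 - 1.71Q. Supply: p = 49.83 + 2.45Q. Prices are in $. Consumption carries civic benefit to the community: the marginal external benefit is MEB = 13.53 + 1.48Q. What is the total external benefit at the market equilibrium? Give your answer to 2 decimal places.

$1225.35

Market equilibrium (private): 49.83 + 2.45Q = 185.30 - 1.71Q → Q_m = 32.5649.
Total external benefit = ∫₀^{Q_m} (13.53 + 1.48Q) dQ = 13.53×32.5649 + ½×1.48×32.5649² = 1225.3529.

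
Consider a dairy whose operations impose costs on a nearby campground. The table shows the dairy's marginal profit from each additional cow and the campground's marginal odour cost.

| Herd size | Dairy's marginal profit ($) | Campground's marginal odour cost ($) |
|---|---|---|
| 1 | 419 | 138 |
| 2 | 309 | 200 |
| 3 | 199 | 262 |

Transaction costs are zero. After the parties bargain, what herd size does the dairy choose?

2

Bargaining reaches the level where marginal profit last exceeds marginal odour cost.
That holds through level 2 (309 ≥ 200) but not at 3 (199 < 262).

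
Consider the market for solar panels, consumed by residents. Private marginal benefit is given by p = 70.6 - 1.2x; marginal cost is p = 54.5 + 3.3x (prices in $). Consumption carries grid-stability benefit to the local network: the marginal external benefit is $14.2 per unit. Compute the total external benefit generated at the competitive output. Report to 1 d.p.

Market equilibrium (private): 54.5 + 3.3x = 70.6 - 1.2x → x_m = 3.5778.
Total external benefit = MEB × x_m = 14.2 × 3.5778 = 50.8048.

$50.8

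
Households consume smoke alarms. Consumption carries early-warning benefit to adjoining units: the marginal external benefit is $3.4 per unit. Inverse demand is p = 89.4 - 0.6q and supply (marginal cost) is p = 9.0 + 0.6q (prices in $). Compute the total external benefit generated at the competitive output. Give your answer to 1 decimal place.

$227.8

Market equilibrium (private): 9.0 + 0.6q = 89.4 - 0.6q → q_m = 67.0000.
Total external benefit = MEB × q_m = 3.4 × 67.0000 = 227.8000.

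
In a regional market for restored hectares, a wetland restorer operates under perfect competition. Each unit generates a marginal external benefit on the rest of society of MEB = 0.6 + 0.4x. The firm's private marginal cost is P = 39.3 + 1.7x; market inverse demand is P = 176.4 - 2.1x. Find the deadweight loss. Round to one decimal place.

Market equilibrium (private): 39.3 + 1.7x = 176.4 - 2.1x → x_m = 36.0789.
Social marginal cost = private MC − MEB = 38.7 + 1.3x.
Set SMC = demand: 38.7 + 1.3x = 176.4 - 2.1x → x* = 40.5000.
The welfare-loss triangle has base |x_m − x*| and height MEB(x_m) (the vertical gap between SMC and demand is zero at x* and MEB at x_m).
DWL = ½ × 4.4211 × 15.0316 = 33.2281.

DWL = 33.2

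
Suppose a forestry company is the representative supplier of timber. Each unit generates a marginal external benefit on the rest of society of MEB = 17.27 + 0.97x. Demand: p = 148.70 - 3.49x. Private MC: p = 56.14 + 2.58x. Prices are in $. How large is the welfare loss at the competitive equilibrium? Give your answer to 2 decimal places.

DWL = $100.78

Market equilibrium (private): 56.14 + 2.58x = 148.70 - 3.49x → x_m = 15.2488.
Social marginal cost = private MC − MEB = 38.87 + 1.61x.
Set SMC = demand: 38.87 + 1.61x = 148.70 - 3.49x → x* = 21.5353.
Between x* and x_m the wedge demand − SMC runs linearly from 0 to MEB(x_m), so the loss is a triangle.
DWL = ½ × 6.2865 × 32.0613 = 100.7767.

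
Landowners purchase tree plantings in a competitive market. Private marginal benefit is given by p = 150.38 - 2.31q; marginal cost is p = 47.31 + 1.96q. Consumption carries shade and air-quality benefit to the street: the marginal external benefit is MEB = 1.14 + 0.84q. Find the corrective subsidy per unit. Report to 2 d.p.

Social marginal benefit = demand + MEB = 151.52 - 1.47q.
Set SMB = MC: 151.52 - 1.47q = 47.31 + 1.96q → q* = 30.3819.
The Pigouvian subsidy equals MEB at q*: 1.14 + 0.84×30.3819 = 26.6608.

subsidy = 26.66 per unit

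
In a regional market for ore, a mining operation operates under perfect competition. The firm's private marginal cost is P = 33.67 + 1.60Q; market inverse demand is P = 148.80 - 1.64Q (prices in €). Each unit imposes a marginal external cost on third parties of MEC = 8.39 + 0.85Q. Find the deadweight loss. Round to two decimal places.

Market equilibrium (private): 33.67 + 1.60Q = 148.80 - 1.64Q → Q_m = 35.5340.
Social marginal cost = private MC + MEC = 42.06 + 2.45Q.
Set SMC = demand: 42.06 + 2.45Q = 148.80 - 1.64Q → Q* = 26.0978.
The welfare-loss triangle has base |Q_m − Q*| and height MEC(Q_m) (the vertical gap between SMC and demand is zero at Q* and MEC at Q_m).
DWL = ½ × 9.4362 × 38.5939 = 182.0899.

DWL = €182.09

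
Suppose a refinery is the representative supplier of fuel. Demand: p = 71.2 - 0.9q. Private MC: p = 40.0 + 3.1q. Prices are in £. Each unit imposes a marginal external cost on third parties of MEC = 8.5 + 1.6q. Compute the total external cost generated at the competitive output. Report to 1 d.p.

Market equilibrium (private): 40.0 + 3.1q = 71.2 - 0.9q → q_m = 7.8000.
Total external cost = ∫₀^{q_m} (8.5 + 1.6q) dq = 8.5×7.8000 + ½×1.6×7.8000² = 114.9720.

£115.0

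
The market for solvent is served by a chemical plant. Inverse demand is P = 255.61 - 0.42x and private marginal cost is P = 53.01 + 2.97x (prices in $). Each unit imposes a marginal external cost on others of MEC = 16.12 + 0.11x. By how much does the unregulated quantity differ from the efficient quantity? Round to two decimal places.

6.48 units

Market equilibrium (private): 53.01 + 2.97x = 255.61 - 0.42x → x_m = 59.7640.
Social marginal cost = private MC + MEC = 69.13 + 3.08x.
Set SMC = demand: 69.13 + 3.08x = 255.61 - 0.42x → x* = 53.2800.
Gap = |59.7640 − 53.2800| = 6.4840.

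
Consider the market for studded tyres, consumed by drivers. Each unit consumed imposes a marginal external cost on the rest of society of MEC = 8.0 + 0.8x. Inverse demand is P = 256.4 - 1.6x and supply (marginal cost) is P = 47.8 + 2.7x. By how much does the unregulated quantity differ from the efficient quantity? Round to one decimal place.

Market equilibrium (private): 47.8 + 2.7x = 256.4 - 1.6x → x_m = 48.5116.
Social marginal benefit = demand − MEC = 248.4 - 2.4x.
Set SMB = MC: 248.4 - 2.4x = 47.8 + 2.7x → x* = 39.3333.
Gap = |48.5116 − 39.3333| = 9.1783.

9.2 units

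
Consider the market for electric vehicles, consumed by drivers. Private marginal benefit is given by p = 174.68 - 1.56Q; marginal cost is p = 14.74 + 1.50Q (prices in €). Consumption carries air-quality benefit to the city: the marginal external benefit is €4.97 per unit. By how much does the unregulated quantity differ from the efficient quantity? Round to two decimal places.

1.62 units

Market equilibrium (private): 14.74 + 1.50Q = 174.68 - 1.56Q → Q_m = 52.2680.
Social marginal benefit = demand + MEB = 179.65 - 1.56Q.
Set SMB = MC: 179.65 - 1.56Q = 14.74 + 1.50Q → Q* = 53.8922.
Gap = |52.2680 − 53.8922| = 1.6242.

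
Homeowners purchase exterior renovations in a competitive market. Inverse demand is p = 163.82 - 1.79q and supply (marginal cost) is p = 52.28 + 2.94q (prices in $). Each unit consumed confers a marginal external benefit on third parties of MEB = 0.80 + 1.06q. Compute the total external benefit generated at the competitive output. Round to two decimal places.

$313.59

Market equilibrium (private): 52.28 + 2.94q = 163.82 - 1.79q → q_m = 23.5814.
Total external benefit = ∫₀^{q_m} (0.80 + 1.06q) dq = 0.80×23.5814 + ½×1.06×23.5814² = 313.5888.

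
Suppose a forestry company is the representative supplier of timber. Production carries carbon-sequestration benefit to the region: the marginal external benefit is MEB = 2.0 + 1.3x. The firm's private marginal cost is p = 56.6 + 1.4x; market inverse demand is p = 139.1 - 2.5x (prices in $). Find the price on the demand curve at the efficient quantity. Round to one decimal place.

P = $57.9

Social marginal cost = private MC − MEB = 54.6 + 0.1x.
Set SMC = demand: 54.6 + 0.1x = 139.1 - 2.5x → x* = 32.5000.
Consumer price on the demand curve at x*: 139.1 − 2.5×32.5000 = 57.8500.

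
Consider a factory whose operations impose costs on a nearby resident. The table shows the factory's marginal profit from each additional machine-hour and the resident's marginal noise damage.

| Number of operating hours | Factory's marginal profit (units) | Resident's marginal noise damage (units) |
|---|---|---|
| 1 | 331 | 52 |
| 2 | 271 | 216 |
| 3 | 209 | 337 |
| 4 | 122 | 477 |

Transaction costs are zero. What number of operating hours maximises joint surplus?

2

Bargaining reaches the level where marginal profit last exceeds marginal noise damage.
That holds through level 2 (271 ≥ 216) but not at 3 (209 < 337).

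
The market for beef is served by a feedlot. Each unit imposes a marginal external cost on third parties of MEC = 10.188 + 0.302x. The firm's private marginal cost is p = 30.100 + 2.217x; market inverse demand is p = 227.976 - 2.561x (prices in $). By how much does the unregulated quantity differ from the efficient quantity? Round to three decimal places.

4.468 units

Market equilibrium (private): 30.100 + 2.217x = 227.976 - 2.561x → x_m = 41.4140.
Social marginal cost = private MC + MEC = 40.288 + 2.519x.
Set SMC = demand: 40.288 + 2.519x = 227.976 - 2.561x → x* = 36.9465.
Gap = |41.4140 − 36.9465| = 4.4675.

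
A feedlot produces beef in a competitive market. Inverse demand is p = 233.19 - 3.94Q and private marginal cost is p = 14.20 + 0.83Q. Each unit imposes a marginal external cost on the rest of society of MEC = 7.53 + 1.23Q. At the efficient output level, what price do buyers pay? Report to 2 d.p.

P = 94.33

Social marginal cost = private MC + MEC = 21.73 + 2.06Q.
Set SMC = demand: 21.73 + 2.06Q = 233.19 - 3.94Q → Q* = 35.2433.
Consumer price on the demand curve at Q*: 233.19 − 3.94×35.2433 = 94.3314.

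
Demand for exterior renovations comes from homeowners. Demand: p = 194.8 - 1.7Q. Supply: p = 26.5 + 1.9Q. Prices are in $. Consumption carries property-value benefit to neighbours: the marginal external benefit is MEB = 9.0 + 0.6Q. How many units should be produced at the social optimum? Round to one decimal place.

Social marginal benefit = demand + MEB = 203.8 - 1.1Q.
Set SMB = MC: 203.8 - 1.1Q = 26.5 + 1.9Q → Q* = 59.1000.

Q* = 59.1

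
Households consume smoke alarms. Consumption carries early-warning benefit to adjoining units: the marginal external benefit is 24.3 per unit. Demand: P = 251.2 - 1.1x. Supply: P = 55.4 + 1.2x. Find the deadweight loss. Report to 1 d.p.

Market equilibrium (private): 55.4 + 1.2x = 251.2 - 1.1x → x_m = 85.1304.
Social marginal benefit = demand + MEB = 275.5 - 1.1x.
Set SMB = MC: 275.5 - 1.1x = 55.4 + 1.2x → x* = 95.6957.
Between x* and x_m the wedge SMB − MC runs linearly from 0 to MEB(x_m), so the loss is a triangle.
DWL = ½ × 10.5653 × 24.3000 = 128.3684.

DWL = 128.4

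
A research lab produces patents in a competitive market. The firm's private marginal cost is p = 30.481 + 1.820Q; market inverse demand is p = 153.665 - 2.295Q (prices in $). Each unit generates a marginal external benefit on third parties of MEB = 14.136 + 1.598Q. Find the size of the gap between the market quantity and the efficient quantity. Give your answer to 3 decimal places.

Market equilibrium (private): 30.481 + 1.820Q = 153.665 - 2.295Q → Q_m = 29.9354.
Social marginal cost = private MC − MEB = 16.345 + 0.222Q.
Set SMC = demand: 16.345 + 0.222Q = 153.665 - 2.295Q → Q* = 54.5570.
Gap = |29.9354 − 54.5570| = 24.6216.

24.622 units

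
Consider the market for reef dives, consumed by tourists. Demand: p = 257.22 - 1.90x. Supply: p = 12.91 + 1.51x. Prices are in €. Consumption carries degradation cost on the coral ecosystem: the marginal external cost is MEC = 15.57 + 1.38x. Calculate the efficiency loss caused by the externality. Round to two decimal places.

Market equilibrium (private): 12.91 + 1.51x = 257.22 - 1.90x → x_m = 71.6452.
Social marginal benefit = demand − MEC = 241.65 - 3.28x.
Set SMB = MC: 241.65 - 3.28x = 12.91 + 1.51x → x* = 47.7537.
The welfare-loss triangle has base |x_m − x*| and height MEC(x_m) (the vertical gap between SMB and MC is zero at x* and MEC at x_m).
DWL = ½ × 23.8915 × 114.4403 = 1367.0752.

DWL = €1367.08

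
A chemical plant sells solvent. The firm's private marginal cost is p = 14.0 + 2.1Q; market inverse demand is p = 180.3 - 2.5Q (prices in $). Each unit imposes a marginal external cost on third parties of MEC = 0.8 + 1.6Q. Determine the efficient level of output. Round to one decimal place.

Q* = 26.7

Social marginal cost = private MC + MEC = 14.8 + 3.7Q.
Set SMC = demand: 14.8 + 3.7Q = 180.3 - 2.5Q → Q* = 26.6935.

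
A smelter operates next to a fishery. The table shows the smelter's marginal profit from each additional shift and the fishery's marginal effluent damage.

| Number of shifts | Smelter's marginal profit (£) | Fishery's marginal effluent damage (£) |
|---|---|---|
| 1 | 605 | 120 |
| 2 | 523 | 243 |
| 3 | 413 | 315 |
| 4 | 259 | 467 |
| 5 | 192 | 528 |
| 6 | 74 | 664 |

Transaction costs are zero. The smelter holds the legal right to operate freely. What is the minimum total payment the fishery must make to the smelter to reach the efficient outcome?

£525

Left alone the smelter would choose level 6 (marginal profit stays positive).
Efficient level: k* = 3 (marginal profit ≥ marginal effluent damage through 3).
The fishery must at least cover the smelter's forgone profit from cutting 6→3: 259 + 192 + 74 = 525.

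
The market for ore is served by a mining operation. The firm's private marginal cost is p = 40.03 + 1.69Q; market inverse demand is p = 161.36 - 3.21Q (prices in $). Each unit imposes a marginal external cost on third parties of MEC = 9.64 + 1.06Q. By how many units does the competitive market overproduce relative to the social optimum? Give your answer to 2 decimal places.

Market equilibrium (private): 40.03 + 1.69Q = 161.36 - 3.21Q → Q_m = 24.7612.
Social marginal cost = private MC + MEC = 49.67 + 2.75Q.
Set SMC = demand: 49.67 + 2.75Q = 161.36 - 3.21Q → Q* = 18.7399.
Gap = |24.7612 − 18.7399| = 6.0213.

6.02 units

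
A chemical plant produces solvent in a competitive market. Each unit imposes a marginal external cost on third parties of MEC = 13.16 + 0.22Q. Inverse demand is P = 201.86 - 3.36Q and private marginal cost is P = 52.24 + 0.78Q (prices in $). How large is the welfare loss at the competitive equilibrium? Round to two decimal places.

Market equilibrium (private): 52.24 + 0.78Q = 201.86 - 3.36Q → Q_m = 36.1401.
Social marginal cost = private MC + MEC = 65.40 + Q.
Set SMC = demand: 65.40 + Q = 201.86 - 3.36Q → Q* = 31.2982.
The welfare-loss triangle has base |Q_m − Q*| and height MEC(Q_m) (the vertical gap between SMC and demand is zero at Q* and MEC at Q_m).
DWL = ½ × 4.8419 × 21.1108 = 51.1082.

DWL = $51.11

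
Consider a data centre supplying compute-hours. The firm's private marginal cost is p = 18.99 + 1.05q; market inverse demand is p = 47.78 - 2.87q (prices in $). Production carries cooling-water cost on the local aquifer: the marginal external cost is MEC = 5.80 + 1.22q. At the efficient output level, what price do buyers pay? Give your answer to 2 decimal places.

Social marginal cost = private MC + MEC = 24.79 + 2.27q.
Set SMC = demand: 24.79 + 2.27q = 47.78 - 2.87q → q* = 4.4728.
Consumer price on the demand curve at q*: 47.78 − 2.87×4.4728 = 34.9431.

P = $34.94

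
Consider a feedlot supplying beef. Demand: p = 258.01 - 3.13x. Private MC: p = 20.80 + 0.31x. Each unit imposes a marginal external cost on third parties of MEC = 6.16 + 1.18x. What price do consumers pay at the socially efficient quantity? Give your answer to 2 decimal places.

Social marginal cost = private MC + MEC = 26.96 + 1.49x.
Set SMC = demand: 26.96 + 1.49x = 258.01 - 3.13x → x* = 50.0108.
Consumer price on the demand curve at x*: 258.01 − 3.13×50.0108 = 101.4762.

P = 101.48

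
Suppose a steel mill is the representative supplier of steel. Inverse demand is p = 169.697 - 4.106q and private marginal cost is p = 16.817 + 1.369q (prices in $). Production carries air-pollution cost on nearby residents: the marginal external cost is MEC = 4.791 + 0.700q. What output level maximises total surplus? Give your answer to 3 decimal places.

Social marginal cost = private MC + MEC = 21.608 + 2.069q.
Set SMC = demand: 21.608 + 2.069q = 169.697 - 4.106q → q* = 23.9820.

q* = 23.982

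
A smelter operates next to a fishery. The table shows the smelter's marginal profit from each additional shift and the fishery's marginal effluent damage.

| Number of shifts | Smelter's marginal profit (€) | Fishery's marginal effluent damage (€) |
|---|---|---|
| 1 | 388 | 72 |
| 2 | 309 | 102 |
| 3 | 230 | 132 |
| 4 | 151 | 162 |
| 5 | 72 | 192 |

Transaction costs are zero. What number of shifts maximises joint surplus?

3

Bargaining reaches the level where marginal profit last exceeds marginal effluent damage.
That holds through level 3 (230 ≥ 132) but not at 4 (151 < 162).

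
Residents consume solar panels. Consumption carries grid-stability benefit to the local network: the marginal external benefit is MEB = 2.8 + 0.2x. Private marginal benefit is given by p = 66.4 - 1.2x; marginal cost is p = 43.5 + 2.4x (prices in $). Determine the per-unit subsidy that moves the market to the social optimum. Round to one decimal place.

subsidy = $4.3 per unit

Social marginal benefit = demand + MEB = 69.2 - x.
Set SMB = MC: 69.2 - x = 43.5 + 2.4x → x* = 7.5588.
The Pigouvian subsidy equals MEB at x*: 2.8 + 0.2×7.5588 = 4.3118.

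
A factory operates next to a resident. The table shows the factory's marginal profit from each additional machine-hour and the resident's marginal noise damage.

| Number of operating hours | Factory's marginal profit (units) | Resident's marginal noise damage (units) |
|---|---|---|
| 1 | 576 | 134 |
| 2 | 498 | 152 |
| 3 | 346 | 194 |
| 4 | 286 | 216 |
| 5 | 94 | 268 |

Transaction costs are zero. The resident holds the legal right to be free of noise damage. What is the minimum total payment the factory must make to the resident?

696

Efficient level: marginal profit ≥ marginal noise damage through level 4, so k* = 4.
With the resident holding the right, the factory must at least compensate total damage at k*: 134 + 152 + 194 + 216 = 696.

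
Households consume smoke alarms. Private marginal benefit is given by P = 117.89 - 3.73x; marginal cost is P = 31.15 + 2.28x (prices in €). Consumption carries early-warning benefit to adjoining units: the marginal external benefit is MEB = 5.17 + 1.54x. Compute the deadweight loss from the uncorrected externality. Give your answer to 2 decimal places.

DWL = €83.95

Market equilibrium (private): 31.15 + 2.28x = 117.89 - 3.73x → x_m = 14.4326.
Social marginal benefit = demand + MEB = 123.06 - 2.19x.
Set SMB = MC: 123.06 - 2.19x = 31.15 + 2.28x → x* = 20.5615.
The loss is the area between SMB and MC from x* to x_m; with linear curves that's a triangle of height MEB(x_m).
DWL = ½ × 6.1289 × 27.3962 = 83.9543.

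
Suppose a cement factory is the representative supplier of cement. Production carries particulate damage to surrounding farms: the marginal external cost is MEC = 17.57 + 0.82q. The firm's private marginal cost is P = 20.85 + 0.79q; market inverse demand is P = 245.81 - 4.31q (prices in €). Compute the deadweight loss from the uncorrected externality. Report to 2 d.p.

Market equilibrium (private): 20.85 + 0.79q = 245.81 - 4.31q → q_m = 44.1098.
Social marginal cost = private MC + MEC = 38.42 + 1.61q.
Set SMC = demand: 38.42 + 1.61q = 245.81 - 4.31q → q* = 35.0321.
Between q* and q_m the wedge SMC − demand runs linearly from 0 to MEC(q_m), so the loss is a triangle.
DWL = ½ × 9.0777 × 53.7400 = 243.9178.

DWL = €243.92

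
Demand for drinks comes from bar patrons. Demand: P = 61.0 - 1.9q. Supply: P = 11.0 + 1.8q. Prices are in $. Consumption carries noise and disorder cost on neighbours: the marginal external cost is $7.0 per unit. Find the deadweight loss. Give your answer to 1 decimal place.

DWL = $6.6

Market equilibrium (private): 11.0 + 1.8q = 61.0 - 1.9q → q_m = 13.5135.
Social marginal benefit = demand − MEC = 54.0 - 1.9q.
Set SMB = MC: 54.0 - 1.9q = 11.0 + 1.8q → q* = 11.6216.
Between q* and q_m the wedge MC − SMB runs linearly from 0 to MEC(q_m), so the loss is a triangle.
DWL = ½ × 1.8919 × 7.0000 = 6.6217.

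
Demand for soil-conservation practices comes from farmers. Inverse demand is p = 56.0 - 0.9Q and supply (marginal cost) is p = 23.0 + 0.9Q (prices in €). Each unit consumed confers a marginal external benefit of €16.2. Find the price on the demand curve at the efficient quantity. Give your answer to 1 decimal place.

P = €31.4

Social marginal benefit = demand + MEB = 72.2 - 0.9Q.
Set SMB = MC: 72.2 - 0.9Q = 23.0 + 0.9Q → Q* = 27.3333.
Consumer price on the demand curve at Q*: 56.0 − 0.9×27.3333 = 31.4000.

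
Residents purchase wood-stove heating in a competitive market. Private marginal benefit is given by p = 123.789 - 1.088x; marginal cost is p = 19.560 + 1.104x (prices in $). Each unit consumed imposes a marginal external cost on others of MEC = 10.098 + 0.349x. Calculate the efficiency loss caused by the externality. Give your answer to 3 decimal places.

Market equilibrium (private): 19.560 + 1.104x = 123.789 - 1.088x → x_m = 47.5497.
Social marginal benefit = demand − MEC = 113.691 - 1.437x.
Set SMB = MC: 113.691 - 1.437x = 19.560 + 1.104x → x* = 37.0449.
The loss is the area between SMB and MC from x* to x_m; with linear curves that's a triangle of height MEC(x_m).
DWL = ½ × 10.5048 × 26.6929 = 140.2018.

DWL = $140.202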